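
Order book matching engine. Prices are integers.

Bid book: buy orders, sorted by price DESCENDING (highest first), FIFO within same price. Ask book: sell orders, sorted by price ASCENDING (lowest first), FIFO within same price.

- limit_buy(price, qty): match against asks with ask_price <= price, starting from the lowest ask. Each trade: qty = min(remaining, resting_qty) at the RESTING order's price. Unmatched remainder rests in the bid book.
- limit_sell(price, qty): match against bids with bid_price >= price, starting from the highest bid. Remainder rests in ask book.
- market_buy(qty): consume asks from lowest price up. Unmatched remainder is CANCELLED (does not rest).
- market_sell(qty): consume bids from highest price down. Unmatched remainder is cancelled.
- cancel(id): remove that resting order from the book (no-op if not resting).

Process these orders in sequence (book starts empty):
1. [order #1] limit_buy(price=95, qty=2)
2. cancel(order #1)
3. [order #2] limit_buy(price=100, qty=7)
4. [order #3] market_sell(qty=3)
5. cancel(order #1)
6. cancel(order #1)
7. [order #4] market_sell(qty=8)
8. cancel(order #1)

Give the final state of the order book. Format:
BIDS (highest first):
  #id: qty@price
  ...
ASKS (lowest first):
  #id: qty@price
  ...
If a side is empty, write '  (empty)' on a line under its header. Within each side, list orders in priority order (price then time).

After op 1 [order #1] limit_buy(price=95, qty=2): fills=none; bids=[#1:2@95] asks=[-]
After op 2 cancel(order #1): fills=none; bids=[-] asks=[-]
After op 3 [order #2] limit_buy(price=100, qty=7): fills=none; bids=[#2:7@100] asks=[-]
After op 4 [order #3] market_sell(qty=3): fills=#2x#3:3@100; bids=[#2:4@100] asks=[-]
After op 5 cancel(order #1): fills=none; bids=[#2:4@100] asks=[-]
After op 6 cancel(order #1): fills=none; bids=[#2:4@100] asks=[-]
After op 7 [order #4] market_sell(qty=8): fills=#2x#4:4@100; bids=[-] asks=[-]
After op 8 cancel(order #1): fills=none; bids=[-] asks=[-]

Answer: BIDS (highest first):
  (empty)
ASKS (lowest first):
  (empty)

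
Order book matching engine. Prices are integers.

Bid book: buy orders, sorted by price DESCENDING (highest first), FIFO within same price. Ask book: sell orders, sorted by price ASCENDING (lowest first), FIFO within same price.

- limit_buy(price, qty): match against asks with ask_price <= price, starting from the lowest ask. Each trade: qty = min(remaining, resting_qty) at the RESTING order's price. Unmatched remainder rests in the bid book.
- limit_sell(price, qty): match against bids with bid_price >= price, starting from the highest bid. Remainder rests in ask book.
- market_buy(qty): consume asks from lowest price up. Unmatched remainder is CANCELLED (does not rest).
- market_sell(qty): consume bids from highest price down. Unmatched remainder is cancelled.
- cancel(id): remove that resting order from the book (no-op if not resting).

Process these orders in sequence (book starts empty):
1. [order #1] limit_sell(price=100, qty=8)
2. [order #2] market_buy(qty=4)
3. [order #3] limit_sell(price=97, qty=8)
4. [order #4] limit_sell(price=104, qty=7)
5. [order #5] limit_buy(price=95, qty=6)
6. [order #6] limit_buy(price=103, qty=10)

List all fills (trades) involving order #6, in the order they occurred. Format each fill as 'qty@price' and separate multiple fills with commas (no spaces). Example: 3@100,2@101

Answer: 8@97,2@100

Derivation:
After op 1 [order #1] limit_sell(price=100, qty=8): fills=none; bids=[-] asks=[#1:8@100]
After op 2 [order #2] market_buy(qty=4): fills=#2x#1:4@100; bids=[-] asks=[#1:4@100]
After op 3 [order #3] limit_sell(price=97, qty=8): fills=none; bids=[-] asks=[#3:8@97 #1:4@100]
After op 4 [order #4] limit_sell(price=104, qty=7): fills=none; bids=[-] asks=[#3:8@97 #1:4@100 #4:7@104]
After op 5 [order #5] limit_buy(price=95, qty=6): fills=none; bids=[#5:6@95] asks=[#3:8@97 #1:4@100 #4:7@104]
After op 6 [order #6] limit_buy(price=103, qty=10): fills=#6x#3:8@97 #6x#1:2@100; bids=[#5:6@95] asks=[#1:2@100 #4:7@104]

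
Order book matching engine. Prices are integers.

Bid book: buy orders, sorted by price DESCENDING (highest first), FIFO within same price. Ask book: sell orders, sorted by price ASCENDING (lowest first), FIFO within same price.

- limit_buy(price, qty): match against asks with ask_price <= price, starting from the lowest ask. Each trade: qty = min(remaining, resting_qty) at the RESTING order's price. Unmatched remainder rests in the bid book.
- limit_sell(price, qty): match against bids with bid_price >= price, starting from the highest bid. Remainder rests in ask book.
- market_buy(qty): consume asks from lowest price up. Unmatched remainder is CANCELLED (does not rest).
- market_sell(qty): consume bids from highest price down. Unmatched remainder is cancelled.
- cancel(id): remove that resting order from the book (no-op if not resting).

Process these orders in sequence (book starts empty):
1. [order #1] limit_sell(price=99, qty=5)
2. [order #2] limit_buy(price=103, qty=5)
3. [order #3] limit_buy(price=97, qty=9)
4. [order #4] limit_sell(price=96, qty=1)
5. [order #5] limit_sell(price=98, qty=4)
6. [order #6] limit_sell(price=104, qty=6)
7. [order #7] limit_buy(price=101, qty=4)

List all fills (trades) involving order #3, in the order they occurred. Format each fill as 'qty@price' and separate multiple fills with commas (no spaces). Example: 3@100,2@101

Answer: 1@97

Derivation:
After op 1 [order #1] limit_sell(price=99, qty=5): fills=none; bids=[-] asks=[#1:5@99]
After op 2 [order #2] limit_buy(price=103, qty=5): fills=#2x#1:5@99; bids=[-] asks=[-]
After op 3 [order #3] limit_buy(price=97, qty=9): fills=none; bids=[#3:9@97] asks=[-]
After op 4 [order #4] limit_sell(price=96, qty=1): fills=#3x#4:1@97; bids=[#3:8@97] asks=[-]
After op 5 [order #5] limit_sell(price=98, qty=4): fills=none; bids=[#3:8@97] asks=[#5:4@98]
After op 6 [order #6] limit_sell(price=104, qty=6): fills=none; bids=[#3:8@97] asks=[#5:4@98 #6:6@104]
After op 7 [order #7] limit_buy(price=101, qty=4): fills=#7x#5:4@98; bids=[#3:8@97] asks=[#6:6@104]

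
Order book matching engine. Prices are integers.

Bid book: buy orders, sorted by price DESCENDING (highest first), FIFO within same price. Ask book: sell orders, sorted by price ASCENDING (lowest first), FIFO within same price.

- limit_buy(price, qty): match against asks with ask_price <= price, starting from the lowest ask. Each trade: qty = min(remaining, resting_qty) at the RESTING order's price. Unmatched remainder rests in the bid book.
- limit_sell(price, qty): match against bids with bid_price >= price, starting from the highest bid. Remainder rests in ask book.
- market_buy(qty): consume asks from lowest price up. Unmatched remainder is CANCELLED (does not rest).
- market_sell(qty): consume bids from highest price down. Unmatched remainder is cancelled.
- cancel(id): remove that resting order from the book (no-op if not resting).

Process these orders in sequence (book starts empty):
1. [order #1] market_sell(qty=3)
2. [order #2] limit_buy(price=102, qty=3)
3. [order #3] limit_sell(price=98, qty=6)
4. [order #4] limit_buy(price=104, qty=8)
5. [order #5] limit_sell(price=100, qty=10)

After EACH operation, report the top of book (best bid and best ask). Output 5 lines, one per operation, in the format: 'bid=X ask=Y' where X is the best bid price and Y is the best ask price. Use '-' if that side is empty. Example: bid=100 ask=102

Answer: bid=- ask=-
bid=102 ask=-
bid=- ask=98
bid=104 ask=-
bid=- ask=100

Derivation:
After op 1 [order #1] market_sell(qty=3): fills=none; bids=[-] asks=[-]
After op 2 [order #2] limit_buy(price=102, qty=3): fills=none; bids=[#2:3@102] asks=[-]
After op 3 [order #3] limit_sell(price=98, qty=6): fills=#2x#3:3@102; bids=[-] asks=[#3:3@98]
After op 4 [order #4] limit_buy(price=104, qty=8): fills=#4x#3:3@98; bids=[#4:5@104] asks=[-]
After op 5 [order #5] limit_sell(price=100, qty=10): fills=#4x#5:5@104; bids=[-] asks=[#5:5@100]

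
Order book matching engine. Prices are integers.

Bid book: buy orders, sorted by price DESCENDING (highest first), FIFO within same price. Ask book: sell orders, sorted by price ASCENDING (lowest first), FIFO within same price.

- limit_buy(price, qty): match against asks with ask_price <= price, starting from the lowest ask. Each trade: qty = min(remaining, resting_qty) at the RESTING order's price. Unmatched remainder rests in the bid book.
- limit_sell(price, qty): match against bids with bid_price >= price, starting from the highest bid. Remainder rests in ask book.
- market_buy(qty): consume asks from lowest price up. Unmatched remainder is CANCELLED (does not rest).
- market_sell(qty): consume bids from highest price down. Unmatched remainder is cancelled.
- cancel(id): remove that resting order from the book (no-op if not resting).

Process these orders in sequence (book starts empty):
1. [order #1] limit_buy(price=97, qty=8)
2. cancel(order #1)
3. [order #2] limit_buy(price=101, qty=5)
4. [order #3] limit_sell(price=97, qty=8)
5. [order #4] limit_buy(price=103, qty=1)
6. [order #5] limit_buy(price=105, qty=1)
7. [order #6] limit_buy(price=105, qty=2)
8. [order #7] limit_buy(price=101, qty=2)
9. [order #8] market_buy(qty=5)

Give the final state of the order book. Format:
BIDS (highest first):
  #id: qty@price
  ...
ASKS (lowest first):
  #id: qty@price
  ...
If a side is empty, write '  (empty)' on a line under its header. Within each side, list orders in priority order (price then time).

After op 1 [order #1] limit_buy(price=97, qty=8): fills=none; bids=[#1:8@97] asks=[-]
After op 2 cancel(order #1): fills=none; bids=[-] asks=[-]
After op 3 [order #2] limit_buy(price=101, qty=5): fills=none; bids=[#2:5@101] asks=[-]
After op 4 [order #3] limit_sell(price=97, qty=8): fills=#2x#3:5@101; bids=[-] asks=[#3:3@97]
After op 5 [order #4] limit_buy(price=103, qty=1): fills=#4x#3:1@97; bids=[-] asks=[#3:2@97]
After op 6 [order #5] limit_buy(price=105, qty=1): fills=#5x#3:1@97; bids=[-] asks=[#3:1@97]
After op 7 [order #6] limit_buy(price=105, qty=2): fills=#6x#3:1@97; bids=[#6:1@105] asks=[-]
After op 8 [order #7] limit_buy(price=101, qty=2): fills=none; bids=[#6:1@105 #7:2@101] asks=[-]
After op 9 [order #8] market_buy(qty=5): fills=none; bids=[#6:1@105 #7:2@101] asks=[-]

Answer: BIDS (highest first):
  #6: 1@105
  #7: 2@101
ASKS (lowest first):
  (empty)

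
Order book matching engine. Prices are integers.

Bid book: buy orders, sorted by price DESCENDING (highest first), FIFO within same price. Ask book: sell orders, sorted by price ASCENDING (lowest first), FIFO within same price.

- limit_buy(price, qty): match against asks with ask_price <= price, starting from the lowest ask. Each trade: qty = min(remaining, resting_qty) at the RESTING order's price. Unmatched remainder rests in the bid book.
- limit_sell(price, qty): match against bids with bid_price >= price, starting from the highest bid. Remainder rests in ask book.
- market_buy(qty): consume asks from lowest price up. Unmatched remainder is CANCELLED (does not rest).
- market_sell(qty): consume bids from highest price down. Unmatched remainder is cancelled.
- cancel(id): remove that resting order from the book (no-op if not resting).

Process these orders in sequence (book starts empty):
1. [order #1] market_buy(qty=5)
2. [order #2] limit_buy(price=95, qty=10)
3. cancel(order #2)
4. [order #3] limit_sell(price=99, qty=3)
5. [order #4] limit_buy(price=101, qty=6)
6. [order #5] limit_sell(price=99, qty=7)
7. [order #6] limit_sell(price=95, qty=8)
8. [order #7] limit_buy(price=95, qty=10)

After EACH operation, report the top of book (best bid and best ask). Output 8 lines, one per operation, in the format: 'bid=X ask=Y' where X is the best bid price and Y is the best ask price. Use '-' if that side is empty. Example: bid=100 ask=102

Answer: bid=- ask=-
bid=95 ask=-
bid=- ask=-
bid=- ask=99
bid=101 ask=-
bid=- ask=99
bid=- ask=95
bid=95 ask=99

Derivation:
After op 1 [order #1] market_buy(qty=5): fills=none; bids=[-] asks=[-]
After op 2 [order #2] limit_buy(price=95, qty=10): fills=none; bids=[#2:10@95] asks=[-]
After op 3 cancel(order #2): fills=none; bids=[-] asks=[-]
After op 4 [order #3] limit_sell(price=99, qty=3): fills=none; bids=[-] asks=[#3:3@99]
After op 5 [order #4] limit_buy(price=101, qty=6): fills=#4x#3:3@99; bids=[#4:3@101] asks=[-]
After op 6 [order #5] limit_sell(price=99, qty=7): fills=#4x#5:3@101; bids=[-] asks=[#5:4@99]
After op 7 [order #6] limit_sell(price=95, qty=8): fills=none; bids=[-] asks=[#6:8@95 #5:4@99]
After op 8 [order #7] limit_buy(price=95, qty=10): fills=#7x#6:8@95; bids=[#7:2@95] asks=[#5:4@99]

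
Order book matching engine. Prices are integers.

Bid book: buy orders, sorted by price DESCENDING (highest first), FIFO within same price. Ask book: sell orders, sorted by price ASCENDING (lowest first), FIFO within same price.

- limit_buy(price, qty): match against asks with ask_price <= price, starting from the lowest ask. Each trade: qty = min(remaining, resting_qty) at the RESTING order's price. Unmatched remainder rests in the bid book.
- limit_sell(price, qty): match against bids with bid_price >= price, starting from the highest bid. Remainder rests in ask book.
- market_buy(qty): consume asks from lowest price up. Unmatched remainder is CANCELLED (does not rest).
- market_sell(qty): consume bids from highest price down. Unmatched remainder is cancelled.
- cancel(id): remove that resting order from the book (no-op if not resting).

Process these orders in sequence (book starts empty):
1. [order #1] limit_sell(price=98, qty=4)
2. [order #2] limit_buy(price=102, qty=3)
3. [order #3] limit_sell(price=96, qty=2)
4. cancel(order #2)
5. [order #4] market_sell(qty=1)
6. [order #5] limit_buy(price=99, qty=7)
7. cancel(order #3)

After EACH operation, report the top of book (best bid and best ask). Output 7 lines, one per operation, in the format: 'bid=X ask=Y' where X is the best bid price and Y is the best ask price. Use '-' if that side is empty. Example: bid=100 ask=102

Answer: bid=- ask=98
bid=- ask=98
bid=- ask=96
bid=- ask=96
bid=- ask=96
bid=99 ask=-
bid=99 ask=-

Derivation:
After op 1 [order #1] limit_sell(price=98, qty=4): fills=none; bids=[-] asks=[#1:4@98]
After op 2 [order #2] limit_buy(price=102, qty=3): fills=#2x#1:3@98; bids=[-] asks=[#1:1@98]
After op 3 [order #3] limit_sell(price=96, qty=2): fills=none; bids=[-] asks=[#3:2@96 #1:1@98]
After op 4 cancel(order #2): fills=none; bids=[-] asks=[#3:2@96 #1:1@98]
After op 5 [order #4] market_sell(qty=1): fills=none; bids=[-] asks=[#3:2@96 #1:1@98]
After op 6 [order #5] limit_buy(price=99, qty=7): fills=#5x#3:2@96 #5x#1:1@98; bids=[#5:4@99] asks=[-]
After op 7 cancel(order #3): fills=none; bids=[#5:4@99] asks=[-]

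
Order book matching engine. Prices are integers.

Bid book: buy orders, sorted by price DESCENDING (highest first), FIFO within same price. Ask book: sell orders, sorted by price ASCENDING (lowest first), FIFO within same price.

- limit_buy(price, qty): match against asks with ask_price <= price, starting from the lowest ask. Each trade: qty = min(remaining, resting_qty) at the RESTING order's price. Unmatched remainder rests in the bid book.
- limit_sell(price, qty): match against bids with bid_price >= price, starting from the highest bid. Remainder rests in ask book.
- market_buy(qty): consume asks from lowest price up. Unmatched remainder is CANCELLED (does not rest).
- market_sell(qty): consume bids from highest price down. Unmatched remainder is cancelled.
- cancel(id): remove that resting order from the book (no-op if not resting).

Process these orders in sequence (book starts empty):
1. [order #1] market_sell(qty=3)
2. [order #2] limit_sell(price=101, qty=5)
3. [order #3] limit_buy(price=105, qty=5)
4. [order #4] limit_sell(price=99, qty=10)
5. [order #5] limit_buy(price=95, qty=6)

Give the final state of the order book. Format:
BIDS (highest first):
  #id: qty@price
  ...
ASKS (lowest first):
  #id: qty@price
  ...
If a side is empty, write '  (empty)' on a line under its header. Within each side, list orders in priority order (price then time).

Answer: BIDS (highest first):
  #5: 6@95
ASKS (lowest first):
  #4: 10@99

Derivation:
After op 1 [order #1] market_sell(qty=3): fills=none; bids=[-] asks=[-]
After op 2 [order #2] limit_sell(price=101, qty=5): fills=none; bids=[-] asks=[#2:5@101]
After op 3 [order #3] limit_buy(price=105, qty=5): fills=#3x#2:5@101; bids=[-] asks=[-]
After op 4 [order #4] limit_sell(price=99, qty=10): fills=none; bids=[-] asks=[#4:10@99]
After op 5 [order #5] limit_buy(price=95, qty=6): fills=none; bids=[#5:6@95] asks=[#4:10@99]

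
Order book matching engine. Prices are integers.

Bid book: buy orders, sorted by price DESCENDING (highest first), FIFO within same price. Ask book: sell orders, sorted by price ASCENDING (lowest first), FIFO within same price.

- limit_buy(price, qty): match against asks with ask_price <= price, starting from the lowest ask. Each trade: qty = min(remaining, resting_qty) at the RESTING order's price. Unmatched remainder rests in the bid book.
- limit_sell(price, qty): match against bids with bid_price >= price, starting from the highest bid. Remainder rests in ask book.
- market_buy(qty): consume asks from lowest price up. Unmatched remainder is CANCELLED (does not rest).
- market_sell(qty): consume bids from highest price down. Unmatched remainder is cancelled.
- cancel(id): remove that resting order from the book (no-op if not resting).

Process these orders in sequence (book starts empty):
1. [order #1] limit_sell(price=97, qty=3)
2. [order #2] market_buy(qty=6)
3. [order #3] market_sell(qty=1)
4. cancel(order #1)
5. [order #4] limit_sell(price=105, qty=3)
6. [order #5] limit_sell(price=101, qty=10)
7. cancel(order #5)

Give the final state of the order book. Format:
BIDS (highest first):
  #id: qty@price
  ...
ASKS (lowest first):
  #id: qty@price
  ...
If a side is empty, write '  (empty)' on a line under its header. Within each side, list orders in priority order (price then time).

Answer: BIDS (highest first):
  (empty)
ASKS (lowest first):
  #4: 3@105

Derivation:
After op 1 [order #1] limit_sell(price=97, qty=3): fills=none; bids=[-] asks=[#1:3@97]
After op 2 [order #2] market_buy(qty=6): fills=#2x#1:3@97; bids=[-] asks=[-]
After op 3 [order #3] market_sell(qty=1): fills=none; bids=[-] asks=[-]
After op 4 cancel(order #1): fills=none; bids=[-] asks=[-]
After op 5 [order #4] limit_sell(price=105, qty=3): fills=none; bids=[-] asks=[#4:3@105]
After op 6 [order #5] limit_sell(price=101, qty=10): fills=none; bids=[-] asks=[#5:10@101 #4:3@105]
After op 7 cancel(order #5): fills=none; bids=[-] asks=[#4:3@105]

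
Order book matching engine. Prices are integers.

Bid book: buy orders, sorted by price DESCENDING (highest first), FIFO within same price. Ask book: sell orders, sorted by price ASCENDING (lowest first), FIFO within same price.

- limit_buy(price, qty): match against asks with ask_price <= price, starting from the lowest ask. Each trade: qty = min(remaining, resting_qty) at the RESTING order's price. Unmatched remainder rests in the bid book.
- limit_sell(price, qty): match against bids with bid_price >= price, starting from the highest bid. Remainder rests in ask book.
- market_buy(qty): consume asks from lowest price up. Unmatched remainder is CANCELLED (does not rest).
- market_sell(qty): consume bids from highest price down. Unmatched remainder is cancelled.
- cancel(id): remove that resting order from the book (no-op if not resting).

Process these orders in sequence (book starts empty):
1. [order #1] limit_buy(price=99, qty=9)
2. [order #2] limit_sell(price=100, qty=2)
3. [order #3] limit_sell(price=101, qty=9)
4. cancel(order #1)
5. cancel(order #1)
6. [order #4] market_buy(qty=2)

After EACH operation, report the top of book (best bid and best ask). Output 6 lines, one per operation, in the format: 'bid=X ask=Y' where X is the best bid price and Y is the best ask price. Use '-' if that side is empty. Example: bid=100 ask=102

Answer: bid=99 ask=-
bid=99 ask=100
bid=99 ask=100
bid=- ask=100
bid=- ask=100
bid=- ask=101

Derivation:
After op 1 [order #1] limit_buy(price=99, qty=9): fills=none; bids=[#1:9@99] asks=[-]
After op 2 [order #2] limit_sell(price=100, qty=2): fills=none; bids=[#1:9@99] asks=[#2:2@100]
After op 3 [order #3] limit_sell(price=101, qty=9): fills=none; bids=[#1:9@99] asks=[#2:2@100 #3:9@101]
After op 4 cancel(order #1): fills=none; bids=[-] asks=[#2:2@100 #3:9@101]
After op 5 cancel(order #1): fills=none; bids=[-] asks=[#2:2@100 #3:9@101]
After op 6 [order #4] market_buy(qty=2): fills=#4x#2:2@100; bids=[-] asks=[#3:9@101]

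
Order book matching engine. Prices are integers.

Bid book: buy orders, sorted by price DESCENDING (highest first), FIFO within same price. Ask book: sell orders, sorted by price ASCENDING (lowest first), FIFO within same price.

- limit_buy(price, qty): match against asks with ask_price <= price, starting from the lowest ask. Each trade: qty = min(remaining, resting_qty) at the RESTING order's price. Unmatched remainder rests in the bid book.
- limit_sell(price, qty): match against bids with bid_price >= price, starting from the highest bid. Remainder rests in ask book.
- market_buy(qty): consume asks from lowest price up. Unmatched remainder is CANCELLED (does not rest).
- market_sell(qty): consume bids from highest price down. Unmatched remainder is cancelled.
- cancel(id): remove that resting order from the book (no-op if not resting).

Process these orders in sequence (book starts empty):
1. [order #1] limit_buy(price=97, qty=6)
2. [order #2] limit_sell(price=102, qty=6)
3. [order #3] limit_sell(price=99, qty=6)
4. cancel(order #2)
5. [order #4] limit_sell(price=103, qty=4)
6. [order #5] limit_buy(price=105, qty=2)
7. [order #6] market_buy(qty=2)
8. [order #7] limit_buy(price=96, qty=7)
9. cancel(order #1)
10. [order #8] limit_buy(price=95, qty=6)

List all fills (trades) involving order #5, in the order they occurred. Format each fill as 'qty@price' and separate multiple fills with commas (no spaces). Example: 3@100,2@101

After op 1 [order #1] limit_buy(price=97, qty=6): fills=none; bids=[#1:6@97] asks=[-]
After op 2 [order #2] limit_sell(price=102, qty=6): fills=none; bids=[#1:6@97] asks=[#2:6@102]
After op 3 [order #3] limit_sell(price=99, qty=6): fills=none; bids=[#1:6@97] asks=[#3:6@99 #2:6@102]
After op 4 cancel(order #2): fills=none; bids=[#1:6@97] asks=[#3:6@99]
After op 5 [order #4] limit_sell(price=103, qty=4): fills=none; bids=[#1:6@97] asks=[#3:6@99 #4:4@103]
After op 6 [order #5] limit_buy(price=105, qty=2): fills=#5x#3:2@99; bids=[#1:6@97] asks=[#3:4@99 #4:4@103]
After op 7 [order #6] market_buy(qty=2): fills=#6x#3:2@99; bids=[#1:6@97] asks=[#3:2@99 #4:4@103]
After op 8 [order #7] limit_buy(price=96, qty=7): fills=none; bids=[#1:6@97 #7:7@96] asks=[#3:2@99 #4:4@103]
After op 9 cancel(order #1): fills=none; bids=[#7:7@96] asks=[#3:2@99 #4:4@103]
After op 10 [order #8] limit_buy(price=95, qty=6): fills=none; bids=[#7:7@96 #8:6@95] asks=[#3:2@99 #4:4@103]

Answer: 2@99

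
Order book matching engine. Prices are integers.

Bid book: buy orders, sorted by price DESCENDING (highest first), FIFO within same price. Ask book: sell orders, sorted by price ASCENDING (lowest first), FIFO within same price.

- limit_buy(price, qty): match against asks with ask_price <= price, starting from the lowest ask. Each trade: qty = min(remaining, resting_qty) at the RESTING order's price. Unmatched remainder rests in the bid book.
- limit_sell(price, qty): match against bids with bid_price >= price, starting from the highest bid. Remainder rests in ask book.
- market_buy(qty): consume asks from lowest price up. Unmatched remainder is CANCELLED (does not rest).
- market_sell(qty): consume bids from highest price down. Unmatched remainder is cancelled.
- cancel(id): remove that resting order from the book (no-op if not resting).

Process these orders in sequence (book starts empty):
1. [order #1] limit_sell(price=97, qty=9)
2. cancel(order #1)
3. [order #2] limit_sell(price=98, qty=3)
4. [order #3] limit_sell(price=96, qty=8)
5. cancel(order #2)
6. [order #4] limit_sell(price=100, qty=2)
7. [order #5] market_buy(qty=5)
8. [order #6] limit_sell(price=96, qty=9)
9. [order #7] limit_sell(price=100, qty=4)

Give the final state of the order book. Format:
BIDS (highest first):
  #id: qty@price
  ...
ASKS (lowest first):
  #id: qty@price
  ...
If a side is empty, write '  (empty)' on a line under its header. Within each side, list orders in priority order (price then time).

Answer: BIDS (highest first):
  (empty)
ASKS (lowest first):
  #3: 3@96
  #6: 9@96
  #4: 2@100
  #7: 4@100

Derivation:
After op 1 [order #1] limit_sell(price=97, qty=9): fills=none; bids=[-] asks=[#1:9@97]
After op 2 cancel(order #1): fills=none; bids=[-] asks=[-]
After op 3 [order #2] limit_sell(price=98, qty=3): fills=none; bids=[-] asks=[#2:3@98]
After op 4 [order #3] limit_sell(price=96, qty=8): fills=none; bids=[-] asks=[#3:8@96 #2:3@98]
After op 5 cancel(order #2): fills=none; bids=[-] asks=[#3:8@96]
After op 6 [order #4] limit_sell(price=100, qty=2): fills=none; bids=[-] asks=[#3:8@96 #4:2@100]
After op 7 [order #5] market_buy(qty=5): fills=#5x#3:5@96; bids=[-] asks=[#3:3@96 #4:2@100]
After op 8 [order #6] limit_sell(price=96, qty=9): fills=none; bids=[-] asks=[#3:3@96 #6:9@96 #4:2@100]
After op 9 [order #7] limit_sell(price=100, qty=4): fills=none; bids=[-] asks=[#3:3@96 #6:9@96 #4:2@100 #7:4@100]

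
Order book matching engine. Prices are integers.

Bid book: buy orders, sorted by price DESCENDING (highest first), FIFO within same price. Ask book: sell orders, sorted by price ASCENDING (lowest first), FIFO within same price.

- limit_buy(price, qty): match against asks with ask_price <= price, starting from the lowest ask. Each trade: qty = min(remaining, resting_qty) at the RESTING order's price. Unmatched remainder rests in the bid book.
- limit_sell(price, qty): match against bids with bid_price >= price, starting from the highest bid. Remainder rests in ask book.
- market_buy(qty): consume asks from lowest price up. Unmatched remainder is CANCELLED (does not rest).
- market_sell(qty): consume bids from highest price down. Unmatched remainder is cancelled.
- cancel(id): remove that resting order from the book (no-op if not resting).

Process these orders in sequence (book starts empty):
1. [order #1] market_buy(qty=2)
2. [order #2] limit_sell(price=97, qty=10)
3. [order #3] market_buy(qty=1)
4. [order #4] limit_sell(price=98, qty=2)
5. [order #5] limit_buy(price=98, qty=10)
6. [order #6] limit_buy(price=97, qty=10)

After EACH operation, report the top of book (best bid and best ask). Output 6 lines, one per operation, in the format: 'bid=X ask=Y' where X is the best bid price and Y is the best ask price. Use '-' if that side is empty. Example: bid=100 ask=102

After op 1 [order #1] market_buy(qty=2): fills=none; bids=[-] asks=[-]
After op 2 [order #2] limit_sell(price=97, qty=10): fills=none; bids=[-] asks=[#2:10@97]
After op 3 [order #3] market_buy(qty=1): fills=#3x#2:1@97; bids=[-] asks=[#2:9@97]
After op 4 [order #4] limit_sell(price=98, qty=2): fills=none; bids=[-] asks=[#2:9@97 #4:2@98]
After op 5 [order #5] limit_buy(price=98, qty=10): fills=#5x#2:9@97 #5x#4:1@98; bids=[-] asks=[#4:1@98]
After op 6 [order #6] limit_buy(price=97, qty=10): fills=none; bids=[#6:10@97] asks=[#4:1@98]

Answer: bid=- ask=-
bid=- ask=97
bid=- ask=97
bid=- ask=97
bid=- ask=98
bid=97 ask=98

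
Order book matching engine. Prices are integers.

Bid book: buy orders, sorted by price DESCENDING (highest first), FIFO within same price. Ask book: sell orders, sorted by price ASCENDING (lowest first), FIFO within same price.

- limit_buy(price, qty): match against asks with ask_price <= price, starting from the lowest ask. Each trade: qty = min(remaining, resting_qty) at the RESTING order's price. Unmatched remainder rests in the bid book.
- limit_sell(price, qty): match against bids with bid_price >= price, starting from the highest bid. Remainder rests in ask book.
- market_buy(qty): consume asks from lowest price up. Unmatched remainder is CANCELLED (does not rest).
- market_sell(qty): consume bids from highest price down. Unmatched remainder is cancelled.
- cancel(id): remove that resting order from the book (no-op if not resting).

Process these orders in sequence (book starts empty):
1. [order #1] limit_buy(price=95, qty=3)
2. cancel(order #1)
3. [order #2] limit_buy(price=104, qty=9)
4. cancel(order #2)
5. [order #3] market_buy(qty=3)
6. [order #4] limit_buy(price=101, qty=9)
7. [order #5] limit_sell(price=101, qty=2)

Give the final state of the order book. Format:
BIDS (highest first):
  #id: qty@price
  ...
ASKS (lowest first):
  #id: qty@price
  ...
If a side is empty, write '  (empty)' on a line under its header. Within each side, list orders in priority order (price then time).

Answer: BIDS (highest first):
  #4: 7@101
ASKS (lowest first):
  (empty)

Derivation:
After op 1 [order #1] limit_buy(price=95, qty=3): fills=none; bids=[#1:3@95] asks=[-]
After op 2 cancel(order #1): fills=none; bids=[-] asks=[-]
After op 3 [order #2] limit_buy(price=104, qty=9): fills=none; bids=[#2:9@104] asks=[-]
After op 4 cancel(order #2): fills=none; bids=[-] asks=[-]
After op 5 [order #3] market_buy(qty=3): fills=none; bids=[-] asks=[-]
After op 6 [order #4] limit_buy(price=101, qty=9): fills=none; bids=[#4:9@101] asks=[-]
After op 7 [order #5] limit_sell(price=101, qty=2): fills=#4x#5:2@101; bids=[#4:7@101] asks=[-]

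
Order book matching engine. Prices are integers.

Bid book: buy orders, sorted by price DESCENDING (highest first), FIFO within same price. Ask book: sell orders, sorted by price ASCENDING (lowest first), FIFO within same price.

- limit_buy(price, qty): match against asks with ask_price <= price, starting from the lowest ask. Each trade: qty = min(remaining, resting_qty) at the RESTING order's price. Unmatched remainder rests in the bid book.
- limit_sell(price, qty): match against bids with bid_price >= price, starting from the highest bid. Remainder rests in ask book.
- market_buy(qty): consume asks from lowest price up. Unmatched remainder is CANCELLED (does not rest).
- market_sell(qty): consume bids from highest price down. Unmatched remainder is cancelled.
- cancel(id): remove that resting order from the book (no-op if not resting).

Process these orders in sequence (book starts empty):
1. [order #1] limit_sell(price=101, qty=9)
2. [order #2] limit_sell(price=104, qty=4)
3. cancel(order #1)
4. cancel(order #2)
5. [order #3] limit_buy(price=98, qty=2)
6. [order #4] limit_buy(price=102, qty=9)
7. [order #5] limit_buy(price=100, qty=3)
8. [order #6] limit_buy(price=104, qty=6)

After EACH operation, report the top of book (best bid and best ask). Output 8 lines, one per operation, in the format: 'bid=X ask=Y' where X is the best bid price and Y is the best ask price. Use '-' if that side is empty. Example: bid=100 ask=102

Answer: bid=- ask=101
bid=- ask=101
bid=- ask=104
bid=- ask=-
bid=98 ask=-
bid=102 ask=-
bid=102 ask=-
bid=104 ask=-

Derivation:
After op 1 [order #1] limit_sell(price=101, qty=9): fills=none; bids=[-] asks=[#1:9@101]
After op 2 [order #2] limit_sell(price=104, qty=4): fills=none; bids=[-] asks=[#1:9@101 #2:4@104]
After op 3 cancel(order #1): fills=none; bids=[-] asks=[#2:4@104]
After op 4 cancel(order #2): fills=none; bids=[-] asks=[-]
After op 5 [order #3] limit_buy(price=98, qty=2): fills=none; bids=[#3:2@98] asks=[-]
After op 6 [order #4] limit_buy(price=102, qty=9): fills=none; bids=[#4:9@102 #3:2@98] asks=[-]
After op 7 [order #5] limit_buy(price=100, qty=3): fills=none; bids=[#4:9@102 #5:3@100 #3:2@98] asks=[-]
After op 8 [order #6] limit_buy(price=104, qty=6): fills=none; bids=[#6:6@104 #4:9@102 #5:3@100 #3:2@98] asks=[-]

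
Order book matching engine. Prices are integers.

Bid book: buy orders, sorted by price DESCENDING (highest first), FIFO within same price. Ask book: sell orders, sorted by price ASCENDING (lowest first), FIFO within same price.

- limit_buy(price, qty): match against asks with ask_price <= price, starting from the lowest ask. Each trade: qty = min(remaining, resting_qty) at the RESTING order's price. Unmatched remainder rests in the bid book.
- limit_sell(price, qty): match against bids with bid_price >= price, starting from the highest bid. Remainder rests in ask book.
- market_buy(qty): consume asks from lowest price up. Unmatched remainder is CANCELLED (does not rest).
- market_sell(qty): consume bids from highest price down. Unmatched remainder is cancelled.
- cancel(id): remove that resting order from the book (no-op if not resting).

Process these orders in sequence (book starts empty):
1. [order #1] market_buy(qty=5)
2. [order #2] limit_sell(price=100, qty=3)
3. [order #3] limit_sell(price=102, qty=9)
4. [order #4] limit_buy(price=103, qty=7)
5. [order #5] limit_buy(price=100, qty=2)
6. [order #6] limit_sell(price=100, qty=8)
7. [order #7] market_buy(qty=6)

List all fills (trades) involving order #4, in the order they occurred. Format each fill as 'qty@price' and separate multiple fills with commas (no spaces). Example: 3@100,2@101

After op 1 [order #1] market_buy(qty=5): fills=none; bids=[-] asks=[-]
After op 2 [order #2] limit_sell(price=100, qty=3): fills=none; bids=[-] asks=[#2:3@100]
After op 3 [order #3] limit_sell(price=102, qty=9): fills=none; bids=[-] asks=[#2:3@100 #3:9@102]
After op 4 [order #4] limit_buy(price=103, qty=7): fills=#4x#2:3@100 #4x#3:4@102; bids=[-] asks=[#3:5@102]
After op 5 [order #5] limit_buy(price=100, qty=2): fills=none; bids=[#5:2@100] asks=[#3:5@102]
After op 6 [order #6] limit_sell(price=100, qty=8): fills=#5x#6:2@100; bids=[-] asks=[#6:6@100 #3:5@102]
After op 7 [order #7] market_buy(qty=6): fills=#7x#6:6@100; bids=[-] asks=[#3:5@102]

Answer: 3@100,4@102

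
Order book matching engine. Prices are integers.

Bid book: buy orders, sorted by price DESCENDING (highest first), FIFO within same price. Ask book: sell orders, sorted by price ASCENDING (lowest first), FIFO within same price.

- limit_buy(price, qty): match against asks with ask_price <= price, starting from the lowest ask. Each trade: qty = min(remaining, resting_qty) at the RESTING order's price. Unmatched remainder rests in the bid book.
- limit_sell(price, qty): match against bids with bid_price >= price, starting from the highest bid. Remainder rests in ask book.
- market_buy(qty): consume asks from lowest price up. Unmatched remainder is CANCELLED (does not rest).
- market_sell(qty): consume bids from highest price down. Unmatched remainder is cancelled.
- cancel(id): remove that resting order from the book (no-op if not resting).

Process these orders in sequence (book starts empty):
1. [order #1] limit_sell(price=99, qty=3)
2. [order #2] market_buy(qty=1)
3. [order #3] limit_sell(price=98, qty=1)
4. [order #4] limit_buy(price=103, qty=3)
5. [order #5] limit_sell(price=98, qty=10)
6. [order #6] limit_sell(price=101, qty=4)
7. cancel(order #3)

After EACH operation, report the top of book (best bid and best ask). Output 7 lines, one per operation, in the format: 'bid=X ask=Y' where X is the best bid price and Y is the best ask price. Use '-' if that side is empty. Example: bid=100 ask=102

After op 1 [order #1] limit_sell(price=99, qty=3): fills=none; bids=[-] asks=[#1:3@99]
After op 2 [order #2] market_buy(qty=1): fills=#2x#1:1@99; bids=[-] asks=[#1:2@99]
After op 3 [order #3] limit_sell(price=98, qty=1): fills=none; bids=[-] asks=[#3:1@98 #1:2@99]
After op 4 [order #4] limit_buy(price=103, qty=3): fills=#4x#3:1@98 #4x#1:2@99; bids=[-] asks=[-]
After op 5 [order #5] limit_sell(price=98, qty=10): fills=none; bids=[-] asks=[#5:10@98]
After op 6 [order #6] limit_sell(price=101, qty=4): fills=none; bids=[-] asks=[#5:10@98 #6:4@101]
After op 7 cancel(order #3): fills=none; bids=[-] asks=[#5:10@98 #6:4@101]

Answer: bid=- ask=99
bid=- ask=99
bid=- ask=98
bid=- ask=-
bid=- ask=98
bid=- ask=98
bid=- ask=98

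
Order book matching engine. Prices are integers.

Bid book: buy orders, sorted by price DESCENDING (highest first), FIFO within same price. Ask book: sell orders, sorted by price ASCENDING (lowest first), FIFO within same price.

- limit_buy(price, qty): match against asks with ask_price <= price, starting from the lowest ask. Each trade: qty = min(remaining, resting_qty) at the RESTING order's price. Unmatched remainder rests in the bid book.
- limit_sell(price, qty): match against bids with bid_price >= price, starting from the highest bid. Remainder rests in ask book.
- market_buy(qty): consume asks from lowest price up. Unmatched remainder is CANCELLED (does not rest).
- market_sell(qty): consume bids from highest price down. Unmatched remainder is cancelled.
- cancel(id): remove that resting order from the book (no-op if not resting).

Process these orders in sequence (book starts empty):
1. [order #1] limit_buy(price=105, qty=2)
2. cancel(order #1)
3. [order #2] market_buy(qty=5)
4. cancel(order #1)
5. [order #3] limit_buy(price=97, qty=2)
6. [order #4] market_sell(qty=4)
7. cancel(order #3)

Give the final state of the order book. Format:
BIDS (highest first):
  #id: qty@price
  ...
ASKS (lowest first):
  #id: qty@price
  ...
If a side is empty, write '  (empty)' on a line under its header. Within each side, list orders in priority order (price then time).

After op 1 [order #1] limit_buy(price=105, qty=2): fills=none; bids=[#1:2@105] asks=[-]
After op 2 cancel(order #1): fills=none; bids=[-] asks=[-]
After op 3 [order #2] market_buy(qty=5): fills=none; bids=[-] asks=[-]
After op 4 cancel(order #1): fills=none; bids=[-] asks=[-]
After op 5 [order #3] limit_buy(price=97, qty=2): fills=none; bids=[#3:2@97] asks=[-]
After op 6 [order #4] market_sell(qty=4): fills=#3x#4:2@97; bids=[-] asks=[-]
After op 7 cancel(order #3): fills=none; bids=[-] asks=[-]

Answer: BIDS (highest first):
  (empty)
ASKS (lowest first):
  (empty)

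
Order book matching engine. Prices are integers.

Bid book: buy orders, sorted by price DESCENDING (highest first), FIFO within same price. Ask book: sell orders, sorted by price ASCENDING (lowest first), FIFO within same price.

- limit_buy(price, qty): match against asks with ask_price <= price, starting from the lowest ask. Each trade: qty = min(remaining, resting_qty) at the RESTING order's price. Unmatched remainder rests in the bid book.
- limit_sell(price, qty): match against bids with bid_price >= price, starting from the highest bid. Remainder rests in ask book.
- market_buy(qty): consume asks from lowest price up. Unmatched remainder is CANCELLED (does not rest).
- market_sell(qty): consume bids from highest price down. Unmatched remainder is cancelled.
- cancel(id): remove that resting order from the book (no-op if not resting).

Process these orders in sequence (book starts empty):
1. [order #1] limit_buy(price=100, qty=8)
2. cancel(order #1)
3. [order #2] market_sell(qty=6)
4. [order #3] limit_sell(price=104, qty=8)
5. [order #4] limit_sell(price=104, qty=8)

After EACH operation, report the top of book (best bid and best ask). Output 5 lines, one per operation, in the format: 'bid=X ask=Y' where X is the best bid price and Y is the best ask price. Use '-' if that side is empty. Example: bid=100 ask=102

Answer: bid=100 ask=-
bid=- ask=-
bid=- ask=-
bid=- ask=104
bid=- ask=104

Derivation:
After op 1 [order #1] limit_buy(price=100, qty=8): fills=none; bids=[#1:8@100] asks=[-]
After op 2 cancel(order #1): fills=none; bids=[-] asks=[-]
After op 3 [order #2] market_sell(qty=6): fills=none; bids=[-] asks=[-]
After op 4 [order #3] limit_sell(price=104, qty=8): fills=none; bids=[-] asks=[#3:8@104]
After op 5 [order #4] limit_sell(price=104, qty=8): fills=none; bids=[-] asks=[#3:8@104 #4:8@104]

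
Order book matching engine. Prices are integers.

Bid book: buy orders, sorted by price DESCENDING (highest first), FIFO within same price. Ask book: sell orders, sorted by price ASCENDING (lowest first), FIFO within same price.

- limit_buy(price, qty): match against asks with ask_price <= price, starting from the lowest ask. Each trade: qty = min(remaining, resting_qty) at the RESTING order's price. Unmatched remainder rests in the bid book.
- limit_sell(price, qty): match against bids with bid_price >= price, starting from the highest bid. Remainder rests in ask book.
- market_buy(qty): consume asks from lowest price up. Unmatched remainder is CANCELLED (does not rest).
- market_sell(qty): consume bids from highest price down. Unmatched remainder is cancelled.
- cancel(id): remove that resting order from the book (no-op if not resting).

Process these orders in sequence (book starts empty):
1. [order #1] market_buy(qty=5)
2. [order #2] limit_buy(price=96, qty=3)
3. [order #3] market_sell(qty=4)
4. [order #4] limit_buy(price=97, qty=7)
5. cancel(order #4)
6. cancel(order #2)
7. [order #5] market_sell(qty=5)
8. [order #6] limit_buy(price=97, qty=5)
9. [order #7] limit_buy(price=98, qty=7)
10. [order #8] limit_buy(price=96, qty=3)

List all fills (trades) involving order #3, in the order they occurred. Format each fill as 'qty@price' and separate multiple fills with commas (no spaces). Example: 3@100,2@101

Answer: 3@96

Derivation:
After op 1 [order #1] market_buy(qty=5): fills=none; bids=[-] asks=[-]
After op 2 [order #2] limit_buy(price=96, qty=3): fills=none; bids=[#2:3@96] asks=[-]
After op 3 [order #3] market_sell(qty=4): fills=#2x#3:3@96; bids=[-] asks=[-]
After op 4 [order #4] limit_buy(price=97, qty=7): fills=none; bids=[#4:7@97] asks=[-]
After op 5 cancel(order #4): fills=none; bids=[-] asks=[-]
After op 6 cancel(order #2): fills=none; bids=[-] asks=[-]
After op 7 [order #5] market_sell(qty=5): fills=none; bids=[-] asks=[-]
After op 8 [order #6] limit_buy(price=97, qty=5): fills=none; bids=[#6:5@97] asks=[-]
After op 9 [order #7] limit_buy(price=98, qty=7): fills=none; bids=[#7:7@98 #6:5@97] asks=[-]
After op 10 [order #8] limit_buy(price=96, qty=3): fills=none; bids=[#7:7@98 #6:5@97 #8:3@96] asks=[-]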